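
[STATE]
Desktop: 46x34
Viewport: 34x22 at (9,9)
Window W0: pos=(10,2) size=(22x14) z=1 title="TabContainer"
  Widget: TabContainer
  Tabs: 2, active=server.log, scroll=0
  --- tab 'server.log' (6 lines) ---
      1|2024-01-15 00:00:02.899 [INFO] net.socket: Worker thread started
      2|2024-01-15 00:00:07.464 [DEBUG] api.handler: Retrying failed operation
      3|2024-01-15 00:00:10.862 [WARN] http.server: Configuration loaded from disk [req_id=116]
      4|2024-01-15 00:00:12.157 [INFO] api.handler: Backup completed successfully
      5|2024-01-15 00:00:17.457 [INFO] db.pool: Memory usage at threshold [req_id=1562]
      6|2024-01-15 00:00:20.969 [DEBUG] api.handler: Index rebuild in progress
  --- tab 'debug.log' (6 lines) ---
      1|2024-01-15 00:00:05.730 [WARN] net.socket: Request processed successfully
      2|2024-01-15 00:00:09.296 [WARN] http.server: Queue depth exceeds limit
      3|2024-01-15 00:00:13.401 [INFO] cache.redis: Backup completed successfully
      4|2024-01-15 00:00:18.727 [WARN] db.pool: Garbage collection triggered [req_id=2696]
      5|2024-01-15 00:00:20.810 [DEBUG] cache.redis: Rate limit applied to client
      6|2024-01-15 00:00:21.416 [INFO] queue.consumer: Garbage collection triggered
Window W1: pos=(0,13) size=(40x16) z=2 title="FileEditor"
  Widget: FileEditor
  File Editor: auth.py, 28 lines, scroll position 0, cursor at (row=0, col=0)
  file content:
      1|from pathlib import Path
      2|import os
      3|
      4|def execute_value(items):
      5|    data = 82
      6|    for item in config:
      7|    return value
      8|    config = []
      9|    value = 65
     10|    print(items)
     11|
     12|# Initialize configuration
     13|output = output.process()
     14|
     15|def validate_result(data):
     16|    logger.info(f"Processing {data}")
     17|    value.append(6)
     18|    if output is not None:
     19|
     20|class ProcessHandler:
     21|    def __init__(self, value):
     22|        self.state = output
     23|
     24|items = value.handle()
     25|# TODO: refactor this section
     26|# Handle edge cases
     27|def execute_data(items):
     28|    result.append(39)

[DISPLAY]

 ┃2024-01-15 00:00:10.┃           
 ┃2024-01-15 00:00:12.┃           
 ┃2024-01-15 00:00:17.┃           
 ┃2024-01-15 00:00:20.┃           
━━━━━━━━━━━━━━━━━━━━━━━━━━━━━━┓   
tor                           ┃   
──────────────────────────────┨   
hlib import Path             ▲┃   
s                            █┃   
                             ░┃   
ute_value(items):            ░┃   
 = 82                        ░┃   
item in config:              ░┃   
rn value                     ░┃   
ig = []                      ░┃   
e = 65                       ░┃   
t(items)                     ░┃   
                             ░┃   
lize configuration           ▼┃   
━━━━━━━━━━━━━━━━━━━━━━━━━━━━━━┛   
                                  
                                  


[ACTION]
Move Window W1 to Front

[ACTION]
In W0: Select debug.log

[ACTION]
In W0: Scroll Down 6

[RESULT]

 ┃                    ┃           
 ┃                    ┃           
 ┃                    ┃           
 ┃                    ┃           
━━━━━━━━━━━━━━━━━━━━━━━━━━━━━━┓   
tor                           ┃   
──────────────────────────────┨   
hlib import Path             ▲┃   
s                            █┃   
                             ░┃   
ute_value(items):            ░┃   
 = 82                        ░┃   
item in config:              ░┃   
rn value                     ░┃   
ig = []                      ░┃   
e = 65                       ░┃   
t(items)                     ░┃   
                             ░┃   
lize configuration           ▼┃   
━━━━━━━━━━━━━━━━━━━━━━━━━━━━━━┛   
                                  
                                  


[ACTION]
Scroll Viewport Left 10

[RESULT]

          ┃                    ┃  
          ┃                    ┃  
          ┃                    ┃  
          ┃                    ┃  
┏━━━━━━━━━━━━━━━━━━━━━━━━━━━━━━━━━
┃ FileEditor                      
┠─────────────────────────────────
┃█rom pathlib import Path         
┃import os                        
┃                                 
┃def execute_value(items):        
┃    data = 82                    
┃    for item in config:          
┃    return value                 
┃    config = []                  
┃    value = 65                   
┃    print(items)                 
┃                                 
┃# Initialize configuration       
┗━━━━━━━━━━━━━━━━━━━━━━━━━━━━━━━━━
                                  
                                  


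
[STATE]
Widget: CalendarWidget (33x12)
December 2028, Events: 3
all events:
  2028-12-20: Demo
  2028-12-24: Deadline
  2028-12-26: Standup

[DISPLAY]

          December 2028          
Mo Tu We Th Fr Sa Su             
             1  2  3             
 4  5  6  7  8  9 10             
11 12 13 14 15 16 17             
18 19 20* 21 22 23 24*           
25 26* 27 28 29 30 31            
                                 
                                 
                                 
                                 
                                 


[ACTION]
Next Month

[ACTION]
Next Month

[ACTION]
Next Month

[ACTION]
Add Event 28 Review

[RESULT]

            March 2029           
Mo Tu We Th Fr Sa Su             
          1  2  3  4             
 5  6  7  8  9 10 11             
12 13 14 15 16 17 18             
19 20 21 22 23 24 25             
26 27 28* 29 30 31               
                                 
                                 
                                 
                                 
                                 


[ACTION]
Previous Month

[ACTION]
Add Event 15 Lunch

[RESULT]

          February 2029          
Mo Tu We Th Fr Sa Su             
          1  2  3  4             
 5  6  7  8  9 10 11             
12 13 14 15* 16 17 18            
19 20 21 22 23 24 25             
26 27 28                         
                                 
                                 
                                 
                                 
                                 


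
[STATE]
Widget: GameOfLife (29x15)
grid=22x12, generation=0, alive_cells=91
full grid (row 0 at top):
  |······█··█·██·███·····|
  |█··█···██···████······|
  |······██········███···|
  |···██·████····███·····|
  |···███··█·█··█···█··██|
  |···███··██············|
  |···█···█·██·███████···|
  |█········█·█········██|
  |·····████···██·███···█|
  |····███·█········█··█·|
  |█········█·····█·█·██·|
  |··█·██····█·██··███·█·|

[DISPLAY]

Gen: 0                       
······█··█·██·███·····       
█··█···██···████······       
······██········███···       
···██·████····███·····       
···███··█·█··█···█··██       
···███··██············       
···█···█·██·███████···       
█········█·█········██       
·····████···██·███···█       
····███·█········█··█·       
█········█·····█·█·██·       
··█·██····█·██··███·█·       
                             
                             


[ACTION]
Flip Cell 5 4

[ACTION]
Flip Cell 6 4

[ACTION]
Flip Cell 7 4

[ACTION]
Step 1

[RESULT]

Gen: 1                       
·······██··██···█·····       
········█··██·········       
···███···█·······█····       
···█·····█····██··█···       
··█·······█···███·····       
··█··███···██··█··█···       
···█·█·····███████····       
···██····█·█······█·██       
········██··█···██···█       
····█···██····██·█·███       
···█··█··█··········██       
················███·█·       
                             
                             


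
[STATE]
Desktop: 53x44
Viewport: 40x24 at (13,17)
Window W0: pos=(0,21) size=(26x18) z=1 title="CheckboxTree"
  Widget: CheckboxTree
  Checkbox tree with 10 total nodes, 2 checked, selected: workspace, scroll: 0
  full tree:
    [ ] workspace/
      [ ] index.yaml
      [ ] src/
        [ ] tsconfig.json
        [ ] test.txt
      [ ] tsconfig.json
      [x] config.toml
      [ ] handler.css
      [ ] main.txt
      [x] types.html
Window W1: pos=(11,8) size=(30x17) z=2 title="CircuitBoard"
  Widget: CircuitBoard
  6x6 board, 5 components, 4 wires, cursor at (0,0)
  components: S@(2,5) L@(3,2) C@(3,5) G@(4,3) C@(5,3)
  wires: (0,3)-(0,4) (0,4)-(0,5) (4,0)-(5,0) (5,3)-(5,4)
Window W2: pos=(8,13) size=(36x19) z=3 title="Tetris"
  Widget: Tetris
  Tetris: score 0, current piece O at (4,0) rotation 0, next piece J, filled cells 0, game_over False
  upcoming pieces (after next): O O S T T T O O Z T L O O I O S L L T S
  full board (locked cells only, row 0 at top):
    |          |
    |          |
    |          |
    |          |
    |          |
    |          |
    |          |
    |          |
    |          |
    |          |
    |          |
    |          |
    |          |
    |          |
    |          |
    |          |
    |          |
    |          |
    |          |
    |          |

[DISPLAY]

      │█                      ┃         
      │███                    ┃         
      │                       ┃         
      │                       ┃         
      │                       ┃         
      │Score:                 ┃         
      │0                      ┃         
      │                       ┃         
      │                       ┃         
      │                       ┃         
      │                       ┃         
      │                       ┃         
      │                       ┃         
      │                       ┃         
━━━━━━━━━━━━━━━━━━━━━━━━━━━━━━┛         
txt         ┃                           
.html       ┃                           
            ┃                           
            ┃                           
            ┃                           
            ┃                           
━━━━━━━━━━━━┛                           
                                        
                                        


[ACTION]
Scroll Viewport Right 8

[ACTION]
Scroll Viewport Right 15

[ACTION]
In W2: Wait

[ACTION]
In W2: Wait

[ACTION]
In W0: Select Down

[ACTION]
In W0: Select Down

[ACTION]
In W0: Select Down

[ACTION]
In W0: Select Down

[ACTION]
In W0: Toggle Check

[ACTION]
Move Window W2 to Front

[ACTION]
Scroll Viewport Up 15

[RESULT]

                                        
                                        
                                        
                                        
                                        
                                        
━━━━━━━━━━━━━━━━━━━━━━━━━━━┓            
CircuitBoard               ┃            
───────────────────────────┨            
  0 1 2 3 4 5              ┃            
  [.]          · ─ · ─ ·   ┃            
━━━━━━━━━━━━━━━━━━━━━━━━━━━━━━┓         
ris                           ┃         
──────────────────────────────┨         
      │Next:                  ┃         
      │█                      ┃         
      │███                    ┃         
      │                       ┃         
      │                       ┃         
      │                       ┃         
      │Score:                 ┃         
      │0                      ┃         
      │                       ┃         
      │                       ┃         


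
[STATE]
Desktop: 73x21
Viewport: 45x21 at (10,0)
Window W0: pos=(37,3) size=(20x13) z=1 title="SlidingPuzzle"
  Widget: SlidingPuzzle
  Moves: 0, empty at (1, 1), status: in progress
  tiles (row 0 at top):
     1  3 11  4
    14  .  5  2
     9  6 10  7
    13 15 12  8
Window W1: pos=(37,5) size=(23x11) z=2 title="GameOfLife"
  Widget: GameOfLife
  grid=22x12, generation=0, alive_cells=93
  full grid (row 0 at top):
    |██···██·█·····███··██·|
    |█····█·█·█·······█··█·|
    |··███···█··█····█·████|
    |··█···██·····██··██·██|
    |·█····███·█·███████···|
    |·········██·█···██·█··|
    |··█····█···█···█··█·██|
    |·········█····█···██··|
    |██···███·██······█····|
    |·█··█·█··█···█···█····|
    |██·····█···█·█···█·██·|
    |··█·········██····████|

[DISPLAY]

                                             
                                             
                                             
                           ┏━━━━━━━━━━━━━━━━━
                           ┃ SlidingPuzzle   
                           ┏━━━━━━━━━━━━━━━━━
                           ┃ GameOfLife      
                           ┠─────────────────
                           ┃Gen: 0           
                           ┃··█···██·····██··
                           ┃·█····███·█·█████
                           ┃·········██·█···█
                           ┃··█····█···█···█·
                           ┃·········█····█··
                           ┃██···███·██······
                           ┗━━━━━━━━━━━━━━━━━
                                             
                                             
                                             
                                             
                                             


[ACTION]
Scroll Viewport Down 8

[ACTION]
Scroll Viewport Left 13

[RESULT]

                                             
                                             
                                             
                                     ┏━━━━━━━
                                     ┃ Slidin
                                     ┏━━━━━━━
                                     ┃ GameOf
                                     ┠───────
                                     ┃Gen: 0 
                                     ┃··█···█
                                     ┃·█····█
                                     ┃·······
                                     ┃··█····
                                     ┃·······
                                     ┃██···██
                                     ┗━━━━━━━
                                             
                                             
                                             
                                             
                                             


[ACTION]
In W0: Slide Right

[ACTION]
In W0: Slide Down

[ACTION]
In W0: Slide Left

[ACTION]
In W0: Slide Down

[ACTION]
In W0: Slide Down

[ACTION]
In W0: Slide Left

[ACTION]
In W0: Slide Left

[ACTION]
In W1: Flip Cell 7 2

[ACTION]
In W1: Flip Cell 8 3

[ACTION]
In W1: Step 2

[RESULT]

                                             
                                             
                                             
                                     ┏━━━━━━━
                                     ┃ Slidin
                                     ┏━━━━━━━
                                     ┃ GameOf
                                     ┠───────
                                     ┃Gen: 2 
                                     ┃·█····█
                                     ┃······█
                                     ┃·······
                                     ┃·······
                                     ┃·███·█·
                                     ┃·█···██
                                     ┗━━━━━━━
                                             
                                             
                                             
                                             
                                             


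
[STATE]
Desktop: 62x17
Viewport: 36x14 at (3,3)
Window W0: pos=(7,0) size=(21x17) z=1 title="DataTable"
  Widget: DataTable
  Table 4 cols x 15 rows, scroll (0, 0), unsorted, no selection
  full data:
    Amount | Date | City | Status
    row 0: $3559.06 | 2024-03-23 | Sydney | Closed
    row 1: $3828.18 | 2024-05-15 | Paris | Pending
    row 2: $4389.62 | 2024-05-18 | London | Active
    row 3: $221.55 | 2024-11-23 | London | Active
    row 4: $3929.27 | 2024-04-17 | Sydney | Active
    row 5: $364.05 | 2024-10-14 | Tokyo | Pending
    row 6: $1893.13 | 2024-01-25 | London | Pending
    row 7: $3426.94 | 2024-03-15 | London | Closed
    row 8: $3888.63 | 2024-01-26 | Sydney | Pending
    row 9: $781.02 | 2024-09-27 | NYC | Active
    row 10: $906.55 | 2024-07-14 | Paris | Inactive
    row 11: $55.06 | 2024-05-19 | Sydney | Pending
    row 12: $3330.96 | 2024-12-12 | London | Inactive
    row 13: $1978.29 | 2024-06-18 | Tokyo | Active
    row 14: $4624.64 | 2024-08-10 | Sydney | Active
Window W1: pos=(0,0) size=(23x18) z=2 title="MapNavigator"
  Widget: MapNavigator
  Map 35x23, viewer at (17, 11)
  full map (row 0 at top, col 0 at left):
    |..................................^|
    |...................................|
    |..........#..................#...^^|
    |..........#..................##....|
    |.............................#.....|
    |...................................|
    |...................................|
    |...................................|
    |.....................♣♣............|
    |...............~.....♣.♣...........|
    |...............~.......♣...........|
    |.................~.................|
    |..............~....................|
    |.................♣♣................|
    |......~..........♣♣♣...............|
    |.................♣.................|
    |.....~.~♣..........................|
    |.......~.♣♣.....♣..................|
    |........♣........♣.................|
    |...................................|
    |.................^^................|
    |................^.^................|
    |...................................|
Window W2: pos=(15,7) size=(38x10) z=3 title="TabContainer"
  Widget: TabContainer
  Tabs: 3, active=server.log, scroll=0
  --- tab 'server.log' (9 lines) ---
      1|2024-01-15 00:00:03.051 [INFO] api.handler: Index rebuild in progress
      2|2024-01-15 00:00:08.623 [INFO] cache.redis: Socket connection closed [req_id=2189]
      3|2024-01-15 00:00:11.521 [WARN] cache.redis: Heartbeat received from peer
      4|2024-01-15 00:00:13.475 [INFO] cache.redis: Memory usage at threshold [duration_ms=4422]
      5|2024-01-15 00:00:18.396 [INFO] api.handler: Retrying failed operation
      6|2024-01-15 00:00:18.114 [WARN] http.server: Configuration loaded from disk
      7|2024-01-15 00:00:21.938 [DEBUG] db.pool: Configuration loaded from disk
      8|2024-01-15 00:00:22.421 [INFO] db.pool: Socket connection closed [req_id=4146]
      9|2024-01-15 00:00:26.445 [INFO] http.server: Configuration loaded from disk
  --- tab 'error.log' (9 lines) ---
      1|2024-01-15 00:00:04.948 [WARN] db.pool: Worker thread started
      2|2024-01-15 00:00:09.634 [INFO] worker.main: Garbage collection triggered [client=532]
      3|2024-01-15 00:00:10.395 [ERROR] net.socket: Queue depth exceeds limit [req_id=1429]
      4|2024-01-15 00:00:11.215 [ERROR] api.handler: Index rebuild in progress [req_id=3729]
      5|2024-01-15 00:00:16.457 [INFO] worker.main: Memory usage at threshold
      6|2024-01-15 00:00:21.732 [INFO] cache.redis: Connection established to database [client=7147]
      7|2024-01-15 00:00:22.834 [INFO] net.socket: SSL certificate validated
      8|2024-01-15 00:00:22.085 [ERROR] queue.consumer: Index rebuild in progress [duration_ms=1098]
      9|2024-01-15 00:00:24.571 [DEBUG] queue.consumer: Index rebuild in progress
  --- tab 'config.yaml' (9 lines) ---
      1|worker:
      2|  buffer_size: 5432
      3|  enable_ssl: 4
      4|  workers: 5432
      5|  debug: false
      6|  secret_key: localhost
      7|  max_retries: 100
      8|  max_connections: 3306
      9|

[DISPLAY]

...................┃    ┃           
...................┃────┃           
...................┃3-23┃           
...................┃5-15┃           
............┏━━━━━━━━━━━━━━━━━━━━━━━
......~.....┃ TabContainer          
......~.....┠───────────────────────
........@...┃[server.log]│ error.log
.....~......┃───────────────────────
........♣♣..┃2024-01-15 00:00:03.051
........♣♣♣.┃2024-01-15 00:00:08.623
........♣...┃2024-01-15 00:00:11.521
............┃2024-01-15 00:00:13.475
♣♣.....♣....┗━━━━━━━━━━━━━━━━━━━━━━━


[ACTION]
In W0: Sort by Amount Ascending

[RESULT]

...................┃    ┃           
...................┃────┃           
...................┃5-19┃           
...................┃1-23┃           
............┏━━━━━━━━━━━━━━━━━━━━━━━
......~.....┃ TabContainer          
......~.....┠───────────────────────
........@...┃[server.log]│ error.log
.....~......┃───────────────────────
........♣♣..┃2024-01-15 00:00:03.051
........♣♣♣.┃2024-01-15 00:00:08.623
........♣...┃2024-01-15 00:00:11.521
............┃2024-01-15 00:00:13.475
♣♣.....♣....┗━━━━━━━━━━━━━━━━━━━━━━━


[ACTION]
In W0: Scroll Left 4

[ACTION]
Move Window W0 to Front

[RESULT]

....┃Amount ▲│Date      ┃           
....┃────────┼──────────┃           
....┃$55.06  │2024-05-19┃           
....┃$221.55 │2024-11-23┃           
....┃$364.05 │2024-10-14┃━━━━━━━━━━━
....┃$781.02 │2024-09-27┃r          
....┃$906.55 │2024-07-14┃───────────
....┃$1893.13│2024-01-25┃│ error.log
....┃$1978.29│2024-06-18┃───────────
....┃$3330.96│2024-12-12┃0:00:03.051
....┃$3426.94│2024-03-15┃0:00:08.623
....┃$3559.06│2024-03-23┃0:00:11.521
....┃$3828.18│2024-05-15┃0:00:13.475
♣♣..┗━━━━━━━━━━━━━━━━━━━┛━━━━━━━━━━━


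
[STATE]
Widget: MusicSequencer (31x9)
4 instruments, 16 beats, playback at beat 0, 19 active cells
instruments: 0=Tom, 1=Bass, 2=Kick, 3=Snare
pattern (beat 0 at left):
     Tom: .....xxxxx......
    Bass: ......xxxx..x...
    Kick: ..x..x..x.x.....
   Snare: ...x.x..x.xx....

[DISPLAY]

      ▼123456789012345         
   Tom·····█████······         
  Bass······████··█···         
  Kick··█··█··█·█·····         
 Snare···█·█··█·██····         
                               
                               
                               
                               


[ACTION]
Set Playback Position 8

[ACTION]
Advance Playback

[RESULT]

      012345678▼012345         
   Tom·····█████······         
  Bass······████··█···         
  Kick··█··█··█·█·····         
 Snare···█·█··█·██····         
                               
                               
                               
                               


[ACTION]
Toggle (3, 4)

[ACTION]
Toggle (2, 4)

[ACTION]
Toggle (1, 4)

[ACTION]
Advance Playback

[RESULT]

      0123456789▼12345         
   Tom·····█████······         
  Bass····█·████··█···         
  Kick··█·██··█·█·····         
 Snare···███··█·██····         
                               
                               
                               
                               


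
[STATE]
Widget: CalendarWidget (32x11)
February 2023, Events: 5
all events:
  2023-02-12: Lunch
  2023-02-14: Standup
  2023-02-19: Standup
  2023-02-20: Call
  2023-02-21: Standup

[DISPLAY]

         February 2023          
Mo Tu We Th Fr Sa Su            
       1  2  3  4  5            
 6  7  8  9 10 11 12*           
13 14* 15 16 17 18 19*          
20* 21* 22 23 24 25 26          
27 28                           
                                
                                
                                
                                


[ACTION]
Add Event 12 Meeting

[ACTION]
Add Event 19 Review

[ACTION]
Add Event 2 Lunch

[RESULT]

         February 2023          
Mo Tu We Th Fr Sa Su            
       1  2*  3  4  5           
 6  7  8  9 10 11 12*           
13 14* 15 16 17 18 19*          
20* 21* 22 23 24 25 26          
27 28                           
                                
                                
                                
                                


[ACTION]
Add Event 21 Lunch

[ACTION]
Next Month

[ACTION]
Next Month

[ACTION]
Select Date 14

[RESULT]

           April 2023           
Mo Tu We Th Fr Sa Su            
                1  2            
 3  4  5  6  7  8  9            
10 11 12 13 [14] 15 16          
17 18 19 20 21 22 23            
24 25 26 27 28 29 30            
                                
                                
                                
                                


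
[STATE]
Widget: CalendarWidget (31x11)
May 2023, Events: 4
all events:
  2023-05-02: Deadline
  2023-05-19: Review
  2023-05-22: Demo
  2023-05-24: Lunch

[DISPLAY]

            May 2023           
Mo Tu We Th Fr Sa Su           
 1  2*  3  4  5  6  7          
 8  9 10 11 12 13 14           
15 16 17 18 19* 20 21          
22* 23 24* 25 26 27 28         
29 30 31                       
                               
                               
                               
                               


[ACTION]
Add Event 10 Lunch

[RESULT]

            May 2023           
Mo Tu We Th Fr Sa Su           
 1  2*  3  4  5  6  7          
 8  9 10* 11 12 13 14          
15 16 17 18 19* 20 21          
22* 23 24* 25 26 27 28         
29 30 31                       
                               
                               
                               
                               


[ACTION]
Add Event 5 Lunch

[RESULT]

            May 2023           
Mo Tu We Th Fr Sa Su           
 1  2*  3  4  5*  6  7         
 8  9 10* 11 12 13 14          
15 16 17 18 19* 20 21          
22* 23 24* 25 26 27 28         
29 30 31                       
                               
                               
                               
                               


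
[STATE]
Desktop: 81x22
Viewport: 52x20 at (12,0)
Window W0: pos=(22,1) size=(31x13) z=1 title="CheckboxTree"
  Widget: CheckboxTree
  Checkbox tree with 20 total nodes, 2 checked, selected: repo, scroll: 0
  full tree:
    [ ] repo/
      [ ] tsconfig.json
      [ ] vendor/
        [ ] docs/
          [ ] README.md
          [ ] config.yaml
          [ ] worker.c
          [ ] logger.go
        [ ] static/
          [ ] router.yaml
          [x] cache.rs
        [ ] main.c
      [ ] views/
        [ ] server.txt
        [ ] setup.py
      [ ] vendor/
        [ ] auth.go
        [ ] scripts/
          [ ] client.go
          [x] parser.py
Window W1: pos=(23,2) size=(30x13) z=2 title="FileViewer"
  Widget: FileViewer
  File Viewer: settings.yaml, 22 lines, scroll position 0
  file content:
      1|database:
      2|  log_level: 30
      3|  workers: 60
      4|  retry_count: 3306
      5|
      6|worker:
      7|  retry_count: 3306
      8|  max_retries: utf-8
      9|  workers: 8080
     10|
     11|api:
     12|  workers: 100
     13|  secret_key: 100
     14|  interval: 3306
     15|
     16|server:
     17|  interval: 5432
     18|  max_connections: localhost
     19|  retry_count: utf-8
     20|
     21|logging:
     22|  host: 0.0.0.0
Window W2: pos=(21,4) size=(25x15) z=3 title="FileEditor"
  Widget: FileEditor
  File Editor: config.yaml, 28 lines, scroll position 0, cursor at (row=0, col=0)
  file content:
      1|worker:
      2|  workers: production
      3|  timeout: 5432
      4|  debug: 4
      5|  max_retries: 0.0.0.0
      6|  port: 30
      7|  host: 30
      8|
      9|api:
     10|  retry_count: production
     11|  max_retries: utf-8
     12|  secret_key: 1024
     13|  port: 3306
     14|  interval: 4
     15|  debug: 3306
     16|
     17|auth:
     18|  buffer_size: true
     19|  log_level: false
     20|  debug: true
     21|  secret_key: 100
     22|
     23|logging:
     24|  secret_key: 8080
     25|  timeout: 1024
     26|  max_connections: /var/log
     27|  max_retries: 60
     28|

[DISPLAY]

                                                    
          ┏━━━━━━━━━━━━━━━━━━━━━━━━━━━━━┓           
          ┃┏━━━━━━━━━━━━━━━━━━━━━━━━━━━━┓           
          ┠┃ FileViewer                 ┃           
         ┏━━━━━━━━━━━━━━━━━━━━━━━┓──────┨           
         ┃ FileEditor            ┃     ▲┃           
         ┠───────────────────────┨     █┃           
         ┃█orker:               ▲┃     ░┃           
         ┃  workers: production █┃     ░┃           
         ┃  timeout: 5432       ░┃     ░┃           
         ┃  debug: 4            ░┃     ░┃           
         ┃  max_retries: 0.0.0.0░┃     ░┃           
         ┃  port: 30            ░┃     ░┃           
         ┃  host: 30            ░┃     ▼┃           
         ┃                      ░┃━━━━━━┛           
         ┃api:                  ░┃                  
         ┃  retry_count: product░┃                  
         ┃  max_retries: utf-8  ▼┃                  
         ┗━━━━━━━━━━━━━━━━━━━━━━━┛                  
                                                    


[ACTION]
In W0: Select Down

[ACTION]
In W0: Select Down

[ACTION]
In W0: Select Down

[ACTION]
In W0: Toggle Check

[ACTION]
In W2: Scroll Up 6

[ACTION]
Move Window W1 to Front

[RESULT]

                                                    
          ┏━━━━━━━━━━━━━━━━━━━━━━━━━━━━━┓           
          ┃┏━━━━━━━━━━━━━━━━━━━━━━━━━━━━┓           
          ┠┃ FileViewer                 ┃           
         ┏━┠────────────────────────────┨           
         ┃ ┃database:                  ▲┃           
         ┠─┃  log_level: 30            █┃           
         ┃█┃  workers: 60              ░┃           
         ┃ ┃  retry_count: 3306        ░┃           
         ┃ ┃                           ░┃           
         ┃ ┃worker:                    ░┃           
         ┃ ┃  retry_count: 3306        ░┃           
         ┃ ┃  max_retries: utf-8       ░┃           
         ┃ ┃  workers: 8080            ▼┃           
         ┃ ┗━━━━━━━━━━━━━━━━━━━━━━━━━━━━┛           
         ┃api:                  ░┃                  
         ┃  retry_count: product░┃                  
         ┃  max_retries: utf-8  ▼┃                  
         ┗━━━━━━━━━━━━━━━━━━━━━━━┛                  
                                                    


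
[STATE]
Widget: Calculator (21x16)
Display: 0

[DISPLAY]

                    0
┌───┬───┬───┬───┐    
│ 7 │ 8 │ 9 │ ÷ │    
├───┼───┼───┼───┤    
│ 4 │ 5 │ 6 │ × │    
├───┼───┼───┼───┤    
│ 1 │ 2 │ 3 │ - │    
├───┼───┼───┼───┤    
│ 0 │ . │ = │ + │    
├───┼───┼───┼───┤    
│ C │ MC│ MR│ M+│    
└───┴───┴───┴───┘    
                     
                     
                     
                     


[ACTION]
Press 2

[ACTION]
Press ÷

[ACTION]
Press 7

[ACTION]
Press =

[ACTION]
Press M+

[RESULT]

         0.2857142857
┌───┬───┬───┬───┐    
│ 7 │ 8 │ 9 │ ÷ │    
├───┼───┼───┼───┤    
│ 4 │ 5 │ 6 │ × │    
├───┼───┼───┼───┤    
│ 1 │ 2 │ 3 │ - │    
├───┼───┼───┼───┤    
│ 0 │ . │ = │ + │    
├───┼───┼───┼───┤    
│ C │ MC│ MR│ M+│    
└───┴───┴───┴───┘    
                     
                     
                     
                     


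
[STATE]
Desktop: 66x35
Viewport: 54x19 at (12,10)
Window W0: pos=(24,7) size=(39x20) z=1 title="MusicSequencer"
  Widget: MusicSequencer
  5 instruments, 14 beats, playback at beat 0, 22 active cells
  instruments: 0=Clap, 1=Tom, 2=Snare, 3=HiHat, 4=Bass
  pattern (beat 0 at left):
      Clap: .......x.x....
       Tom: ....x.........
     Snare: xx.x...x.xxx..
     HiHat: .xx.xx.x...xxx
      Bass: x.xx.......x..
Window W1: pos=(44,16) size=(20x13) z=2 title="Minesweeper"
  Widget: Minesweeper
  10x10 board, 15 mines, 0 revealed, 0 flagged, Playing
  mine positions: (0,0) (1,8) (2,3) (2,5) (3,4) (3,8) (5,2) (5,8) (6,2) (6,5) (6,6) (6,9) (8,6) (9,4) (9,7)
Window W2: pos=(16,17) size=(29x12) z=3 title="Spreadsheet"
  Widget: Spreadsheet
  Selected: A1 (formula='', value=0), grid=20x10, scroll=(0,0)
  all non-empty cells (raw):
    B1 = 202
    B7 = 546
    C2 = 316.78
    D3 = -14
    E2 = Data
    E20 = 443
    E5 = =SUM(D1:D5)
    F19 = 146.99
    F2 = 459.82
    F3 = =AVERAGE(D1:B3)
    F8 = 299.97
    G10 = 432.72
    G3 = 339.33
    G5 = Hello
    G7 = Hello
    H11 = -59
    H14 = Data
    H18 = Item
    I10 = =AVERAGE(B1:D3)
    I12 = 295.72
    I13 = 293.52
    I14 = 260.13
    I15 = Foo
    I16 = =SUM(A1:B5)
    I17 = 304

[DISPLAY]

            ┃      ▼1234567890123                 ┃   
            ┃  Clap·······█·█····                 ┃   
            ┃   Tom····█·········                 ┃   
            ┃ Snare██·█···█·███··                 ┃   
            ┃ HiHat·██·██·█···███                 ┃   
            ┃  Bass█·██·······█··                 ┃   
            ┃                   ┏━━━━━━━━━━━━━━━━━━┓  
    ┏━━━━━━━━━━━━━━━━━━━━━━━━━━━┓ Minesweeper      ┃  
    ┃ Spreadsheet               ┃──────────────────┨  
    ┠───────────────────────────┨■■■■■■■■■■        ┃  
    ┃A1:                        ┃■■■■■■■■■■        ┃  
    ┃       A       B       C   ┃■■■■■■■■■■        ┃  
    ┃---------------------------┃■■■■■■■■■■        ┃  
    ┃  1      [0]     202       ┃■■■■■■■■■■        ┃  
    ┃  2        0       0  316.7┃■■■■■■■■■■        ┃  
    ┃  3        0       0       ┃■■■■■■■■■■        ┃  
    ┃  4        0       0       ┃■■■■■■■■■■        ┃  
    ┃  5        0       0       ┃■■■■■■■■■■        ┃  
    ┗━━━━━━━━━━━━━━━━━━━━━━━━━━━┛━━━━━━━━━━━━━━━━━━┛  


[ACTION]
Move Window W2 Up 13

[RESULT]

    ┃  1      [0]     202       ┃                 ┃   
    ┃  2        0       0  316.7┃                 ┃   
    ┃  3        0       0       ┃                 ┃   
    ┃  4        0       0       ┃                 ┃   
    ┃  5        0       0       ┃                 ┃   
    ┗━━━━━━━━━━━━━━━━━━━━━━━━━━━┛                 ┃   
            ┃                   ┏━━━━━━━━━━━━━━━━━━┓  
            ┃                   ┃ Minesweeper      ┃  
            ┃                   ┠──────────────────┨  
            ┃                   ┃■■■■■■■■■■        ┃  
            ┃                   ┃■■■■■■■■■■        ┃  
            ┃                   ┃■■■■■■■■■■        ┃  
            ┃                   ┃■■■■■■■■■■        ┃  
            ┃                   ┃■■■■■■■■■■        ┃  
            ┃                   ┃■■■■■■■■■■        ┃  
            ┃                   ┃■■■■■■■■■■        ┃  
            ┗━━━━━━━━━━━━━━━━━━━┃■■■■■■■■■■        ┃  
                                ┃■■■■■■■■■■        ┃  
                                ┗━━━━━━━━━━━━━━━━━━┛  


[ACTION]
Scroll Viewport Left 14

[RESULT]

                ┃  1      [0]     202       ┃         
                ┃  2        0       0  316.7┃         
                ┃  3        0       0       ┃         
                ┃  4        0       0       ┃         
                ┃  5        0       0       ┃         
                ┗━━━━━━━━━━━━━━━━━━━━━━━━━━━┛         
                        ┃                   ┏━━━━━━━━━
                        ┃                   ┃ Mineswee
                        ┃                   ┠─────────
                        ┃                   ┃■■■■■■■■■
                        ┃                   ┃■■■■■■■■■
                        ┃                   ┃■■■■■■■■■
                        ┃                   ┃■■■■■■■■■
                        ┃                   ┃■■■■■■■■■
                        ┃                   ┃■■■■■■■■■
                        ┃                   ┃■■■■■■■■■
                        ┗━━━━━━━━━━━━━━━━━━━┃■■■■■■■■■
                                            ┃■■■■■■■■■
                                            ┗━━━━━━━━━


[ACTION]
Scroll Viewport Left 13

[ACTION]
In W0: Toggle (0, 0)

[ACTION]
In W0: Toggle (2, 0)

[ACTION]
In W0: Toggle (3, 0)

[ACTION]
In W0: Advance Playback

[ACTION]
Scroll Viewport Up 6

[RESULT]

                ┏━━━━━━━━━━━━━━━━━━━━━━━━━━━┓         
                ┃ Spreadsheet               ┃         
                ┠───────────────────────────┨         
                ┃A1:                        ┃━━━━━━━━━
                ┃       A       B       C   ┃         
                ┃---------------------------┃─────────
                ┃  1      [0]     202       ┃         
                ┃  2        0       0  316.7┃         
                ┃  3        0       0       ┃         
                ┃  4        0       0       ┃         
                ┃  5        0       0       ┃         
                ┗━━━━━━━━━━━━━━━━━━━━━━━━━━━┛         
                        ┃                   ┏━━━━━━━━━
                        ┃                   ┃ Mineswee
                        ┃                   ┠─────────
                        ┃                   ┃■■■■■■■■■
                        ┃                   ┃■■■■■■■■■
                        ┃                   ┃■■■■■■■■■
                        ┃                   ┃■■■■■■■■■
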